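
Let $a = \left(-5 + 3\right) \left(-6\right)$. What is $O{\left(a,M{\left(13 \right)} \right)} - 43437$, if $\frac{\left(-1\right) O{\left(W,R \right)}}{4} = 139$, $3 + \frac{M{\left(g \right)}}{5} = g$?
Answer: $-43993$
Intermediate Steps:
$a = 12$ ($a = \left(-2\right) \left(-6\right) = 12$)
$M{\left(g \right)} = -15 + 5 g$
$O{\left(W,R \right)} = -556$ ($O{\left(W,R \right)} = \left(-4\right) 139 = -556$)
$O{\left(a,M{\left(13 \right)} \right)} - 43437 = -556 - 43437 = -43993$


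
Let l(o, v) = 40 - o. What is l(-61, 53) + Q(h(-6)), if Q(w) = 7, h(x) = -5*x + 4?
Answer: 108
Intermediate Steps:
h(x) = 4 - 5*x
l(-61, 53) + Q(h(-6)) = (40 - 1*(-61)) + 7 = (40 + 61) + 7 = 101 + 7 = 108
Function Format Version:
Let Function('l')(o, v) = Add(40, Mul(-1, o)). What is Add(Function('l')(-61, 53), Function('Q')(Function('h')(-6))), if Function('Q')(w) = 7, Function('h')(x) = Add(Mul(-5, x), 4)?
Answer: 108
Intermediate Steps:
Function('h')(x) = Add(4, Mul(-5, x))
Add(Function('l')(-61, 53), Function('Q')(Function('h')(-6))) = Add(Add(40, Mul(-1, -61)), 7) = Add(Add(40, 61), 7) = Add(101, 7) = 108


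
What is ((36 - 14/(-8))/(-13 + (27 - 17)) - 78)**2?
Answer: 1181569/144 ≈ 8205.3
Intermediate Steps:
((36 - 14/(-8))/(-13 + (27 - 17)) - 78)**2 = ((36 - 14*(-1/8))/(-13 + 10) - 78)**2 = ((36 + 7/4)/(-3) - 78)**2 = ((151/4)*(-1/3) - 78)**2 = (-151/12 - 78)**2 = (-1087/12)**2 = 1181569/144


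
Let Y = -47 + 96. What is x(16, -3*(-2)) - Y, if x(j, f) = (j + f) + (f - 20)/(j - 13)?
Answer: -95/3 ≈ -31.667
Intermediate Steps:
x(j, f) = f + j + (-20 + f)/(-13 + j) (x(j, f) = (f + j) + (-20 + f)/(-13 + j) = f + j + (-20 + f)/(-13 + j))
Y = 49
x(16, -3*(-2)) - Y = (-20 + 16² - 13*16 - (-36)*(-2) - 3*(-2)*16)/(-13 + 16) - 1*49 = (-20 + 256 - 208 - 12*6 + 6*16)/3 - 49 = (-20 + 256 - 208 - 72 + 96)/3 - 49 = (⅓)*52 - 49 = 52/3 - 49 = -95/3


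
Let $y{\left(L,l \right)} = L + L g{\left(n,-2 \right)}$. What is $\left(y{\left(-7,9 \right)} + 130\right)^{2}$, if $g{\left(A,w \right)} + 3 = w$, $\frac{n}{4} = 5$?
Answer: $24964$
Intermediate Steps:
$n = 20$ ($n = 4 \cdot 5 = 20$)
$g{\left(A,w \right)} = -3 + w$
$y{\left(L,l \right)} = - 4 L$ ($y{\left(L,l \right)} = L + L \left(-3 - 2\right) = L + L \left(-5\right) = L - 5 L = - 4 L$)
$\left(y{\left(-7,9 \right)} + 130\right)^{2} = \left(\left(-4\right) \left(-7\right) + 130\right)^{2} = \left(28 + 130\right)^{2} = 158^{2} = 24964$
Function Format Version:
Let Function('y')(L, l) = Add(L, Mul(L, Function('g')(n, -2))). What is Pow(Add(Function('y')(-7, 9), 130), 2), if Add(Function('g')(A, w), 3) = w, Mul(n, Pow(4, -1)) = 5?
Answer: 24964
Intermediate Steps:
n = 20 (n = Mul(4, 5) = 20)
Function('g')(A, w) = Add(-3, w)
Function('y')(L, l) = Mul(-4, L) (Function('y')(L, l) = Add(L, Mul(L, Add(-3, -2))) = Add(L, Mul(L, -5)) = Add(L, Mul(-5, L)) = Mul(-4, L))
Pow(Add(Function('y')(-7, 9), 130), 2) = Pow(Add(Mul(-4, -7), 130), 2) = Pow(Add(28, 130), 2) = Pow(158, 2) = 24964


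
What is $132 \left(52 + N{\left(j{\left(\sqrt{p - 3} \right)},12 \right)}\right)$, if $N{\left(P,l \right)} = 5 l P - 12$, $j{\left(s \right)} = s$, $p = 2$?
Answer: $5280 + 7920 i \approx 5280.0 + 7920.0 i$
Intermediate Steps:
$N{\left(P,l \right)} = -12 + 5 P l$ ($N{\left(P,l \right)} = 5 P l - 12 = -12 + 5 P l$)
$132 \left(52 + N{\left(j{\left(\sqrt{p - 3} \right)},12 \right)}\right) = 132 \left(52 - \left(12 - 5 \sqrt{2 - 3} \cdot 12\right)\right) = 132 \left(52 - \left(12 - 5 \sqrt{-1} \cdot 12\right)\right) = 132 \left(52 - \left(12 - 5 i 12\right)\right) = 132 \left(52 - \left(12 - 60 i\right)\right) = 132 \left(40 + 60 i\right) = 5280 + 7920 i$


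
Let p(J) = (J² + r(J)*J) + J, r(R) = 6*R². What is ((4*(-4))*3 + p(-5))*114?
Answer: -88692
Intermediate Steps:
p(J) = J + J² + 6*J³ (p(J) = (J² + (6*J²)*J) + J = (J² + 6*J³) + J = J + J² + 6*J³)
((4*(-4))*3 + p(-5))*114 = ((4*(-4))*3 - 5*(1 - 5 + 6*(-5)²))*114 = (-16*3 - 5*(1 - 5 + 6*25))*114 = (-48 - 5*(1 - 5 + 150))*114 = (-48 - 5*146)*114 = (-48 - 730)*114 = -778*114 = -88692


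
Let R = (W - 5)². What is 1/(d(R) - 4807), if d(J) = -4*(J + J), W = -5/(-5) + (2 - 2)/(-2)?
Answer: -1/4935 ≈ -0.00020263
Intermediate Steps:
W = 1 (W = -5*(-⅕) + 0*(-½) = 1 + 0 = 1)
R = 16 (R = (1 - 5)² = (-4)² = 16)
d(J) = -8*J
1/(d(R) - 4807) = 1/(-8*16 - 4807) = 1/(-128 - 4807) = 1/(-4935) = -1/4935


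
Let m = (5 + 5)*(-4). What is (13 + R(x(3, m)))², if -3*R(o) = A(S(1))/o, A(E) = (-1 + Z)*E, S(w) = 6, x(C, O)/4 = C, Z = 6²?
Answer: 1849/36 ≈ 51.361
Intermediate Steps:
Z = 36
m = -40 (m = 10*(-4) = -40)
x(C, O) = 4*C
A(E) = 35*E (A(E) = (-1 + 36)*E = 35*E)
R(o) = -70/o (R(o) = -35*6/(3*o) = -70/o)
(13 + R(x(3, m)))² = (13 - 70/(4*3))² = (13 - 70/12)² = (13 - 70*1/12)² = (13 - 35/6)² = (43/6)² = 1849/36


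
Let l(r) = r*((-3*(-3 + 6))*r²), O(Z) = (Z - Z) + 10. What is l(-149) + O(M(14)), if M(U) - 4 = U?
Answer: 29771551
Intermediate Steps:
M(U) = 4 + U
O(Z) = 10 (O(Z) = 0 + 10 = 10)
l(r) = -9*r³ (l(r) = r*((-3*3)*r²) = r*(-9*r²) = -9*r³)
l(-149) + O(M(14)) = -9*(-149)³ + 10 = -9*(-3307949) + 10 = 29771541 + 10 = 29771551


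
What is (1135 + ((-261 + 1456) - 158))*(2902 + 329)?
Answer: 7017732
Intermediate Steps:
(1135 + ((-261 + 1456) - 158))*(2902 + 329) = (1135 + (1195 - 158))*3231 = (1135 + 1037)*3231 = 2172*3231 = 7017732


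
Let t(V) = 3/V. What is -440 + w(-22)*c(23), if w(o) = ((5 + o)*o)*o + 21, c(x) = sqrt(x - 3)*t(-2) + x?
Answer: -189201 + 24621*sqrt(5) ≈ -1.3415e+5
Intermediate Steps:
c(x) = x - 3*sqrt(-3 + x)/2 (c(x) = sqrt(x - 3)*(3/(-2)) + x = sqrt(-3 + x)*(3*(-1/2)) + x = sqrt(-3 + x)*(-3/2) + x = -3*sqrt(-3 + x)/2 + x = x - 3*sqrt(-3 + x)/2)
w(o) = 21 + o**2*(5 + o) (w(o) = (o*(5 + o))*o + 21 = o**2*(5 + o) + 21 = 21 + o**2*(5 + o))
-440 + w(-22)*c(23) = -440 + (21 + (-22)**3 + 5*(-22)**2)*(23 - 3*sqrt(-3 + 23)/2) = -440 + (21 - 10648 + 5*484)*(23 - 3*sqrt(5)) = -440 + (21 - 10648 + 2420)*(23 - 3*sqrt(5)) = -440 - 8207*(23 - 3*sqrt(5)) = -440 + (-188761 + 24621*sqrt(5)) = -189201 + 24621*sqrt(5)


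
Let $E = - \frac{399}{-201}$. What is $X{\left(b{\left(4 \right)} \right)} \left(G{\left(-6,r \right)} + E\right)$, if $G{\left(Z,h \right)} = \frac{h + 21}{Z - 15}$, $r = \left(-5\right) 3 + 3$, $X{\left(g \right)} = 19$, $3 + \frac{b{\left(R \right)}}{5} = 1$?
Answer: $\frac{13870}{469} \approx 29.574$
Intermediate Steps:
$b{\left(R \right)} = -10$ ($b{\left(R \right)} = -15 + 5 \cdot 1 = -15 + 5 = -10$)
$r = -12$ ($r = -15 + 3 = -12$)
$G{\left(Z,h \right)} = \frac{21 + h}{-15 + Z}$
$E = \frac{133}{67}$ ($E = \left(-399\right) \left(- \frac{1}{201}\right) = \frac{133}{67} \approx 1.9851$)
$X{\left(b{\left(4 \right)} \right)} \left(G{\left(-6,r \right)} + E\right) = 19 \left(\frac{21 - 12}{-15 - 6} + \frac{133}{67}\right) = 19 \left(\frac{1}{-21} \cdot 9 + \frac{133}{67}\right) = 19 \left(\left(- \frac{1}{21}\right) 9 + \frac{133}{67}\right) = 19 \left(- \frac{3}{7} + \frac{133}{67}\right) = 19 \cdot \frac{730}{469} = \frac{13870}{469}$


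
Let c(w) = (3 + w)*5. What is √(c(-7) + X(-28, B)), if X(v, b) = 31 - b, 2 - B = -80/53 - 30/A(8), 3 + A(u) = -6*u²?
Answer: √353766891/6837 ≈ 2.7510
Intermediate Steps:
A(u) = -3 - 6*u²
B = 23464/6837 (B = 2 - (-80/53 - 30/(-3 - 6*8²)) = 2 - (-80*1/53 - 30/(-3 - 6*64)) = 2 - (-80/53 - 30/(-3 - 384)) = 2 - (-80/53 - 30/(-387)) = 2 - (-80/53 - 30*(-1/387)) = 2 - (-80/53 + 10/129) = 2 - 1*(-9790/6837) = 2 + 9790/6837 = 23464/6837 ≈ 3.4319)
c(w) = 15 + 5*w
√(c(-7) + X(-28, B)) = √((15 + 5*(-7)) + (31 - 1*23464/6837)) = √((15 - 35) + (31 - 23464/6837)) = √(-20 + 188483/6837) = √(51743/6837) = √353766891/6837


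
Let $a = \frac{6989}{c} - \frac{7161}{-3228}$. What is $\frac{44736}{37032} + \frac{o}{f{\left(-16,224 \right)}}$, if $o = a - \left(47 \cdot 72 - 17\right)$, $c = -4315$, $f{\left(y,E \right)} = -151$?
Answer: $\frac{25423909289937}{1081772519420} \approx 23.502$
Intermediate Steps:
$a = \frac{2779741}{4642940}$ ($a = \frac{6989}{-4315} - \frac{7161}{-3228} = 6989 \left(- \frac{1}{4315}\right) - - \frac{2387}{1076} = - \frac{6989}{4315} + \frac{2387}{1076} = \frac{2779741}{4642940} \approx 0.5987$)
$o = - \frac{15629999239}{4642940}$ ($o = \frac{2779741}{4642940} - \left(47 \cdot 72 - 17\right) = \frac{2779741}{4642940} - \left(3384 - 17\right) = \frac{2779741}{4642940} - 3367 = - \frac{15629999239}{4642940} \approx -3366.4$)
$\frac{44736}{37032} + \frac{o}{f{\left(-16,224 \right)}} = \frac{44736}{37032} - \frac{15629999239}{4642940 \left(-151\right)} = 44736 \cdot \frac{1}{37032} - - \frac{15629999239}{701083940} = \frac{1864}{1543} + \frac{15629999239}{701083940} = \frac{25423909289937}{1081772519420}$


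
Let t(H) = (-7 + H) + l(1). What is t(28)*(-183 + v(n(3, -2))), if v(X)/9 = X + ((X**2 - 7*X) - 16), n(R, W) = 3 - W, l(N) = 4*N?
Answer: -9300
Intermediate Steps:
t(H) = -3 + H (t(H) = (-7 + H) + 4*1 = (-7 + H) + 4 = -3 + H)
v(X) = -144 - 54*X + 9*X**2 (v(X) = 9*(X + ((X**2 - 7*X) - 16)) = 9*(X + (-16 + X**2 - 7*X)) = 9*(-16 + X**2 - 6*X) = -144 - 54*X + 9*X**2)
t(28)*(-183 + v(n(3, -2))) = (-3 + 28)*(-183 + (-144 - 54*(3 - 1*(-2)) + 9*(3 - 1*(-2))**2)) = 25*(-183 + (-144 - 54*(3 + 2) + 9*(3 + 2)**2)) = 25*(-183 + (-144 - 54*5 + 9*5**2)) = 25*(-183 + (-144 - 270 + 9*25)) = 25*(-183 + (-144 - 270 + 225)) = 25*(-183 - 189) = 25*(-372) = -9300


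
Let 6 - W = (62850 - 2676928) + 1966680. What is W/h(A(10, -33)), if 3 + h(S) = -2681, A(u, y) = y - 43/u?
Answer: -161851/671 ≈ -241.21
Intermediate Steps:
h(S) = -2684 (h(S) = -3 - 2681 = -2684)
W = 647404 (W = 6 - ((62850 - 2676928) + 1966680) = 6 - (-2614078 + 1966680) = 6 - 1*(-647398) = 6 + 647398 = 647404)
W/h(A(10, -33)) = 647404/(-2684) = 647404*(-1/2684) = -161851/671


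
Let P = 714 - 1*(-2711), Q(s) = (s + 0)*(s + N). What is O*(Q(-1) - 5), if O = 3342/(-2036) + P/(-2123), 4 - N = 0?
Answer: 28136732/1080607 ≈ 26.038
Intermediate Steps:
N = 4 (N = 4 - 1*0 = 4 + 0 = 4)
Q(s) = s*(4 + s) (Q(s) = (s + 0)*(s + 4) = s*(4 + s))
P = 3425 (P = 714 + 2711 = 3425)
O = -7034183/2161214 (O = 3342/(-2036) + 3425/(-2123) = 3342*(-1/2036) + 3425*(-1/2123) = -1671/1018 - 3425/2123 = -7034183/2161214 ≈ -3.2547)
O*(Q(-1) - 5) = -7034183*(-(4 - 1) - 5)/2161214 = -7034183*(-1*3 - 5)/2161214 = -7034183*(-3 - 5)/2161214 = -7034183/2161214*(-8) = 28136732/1080607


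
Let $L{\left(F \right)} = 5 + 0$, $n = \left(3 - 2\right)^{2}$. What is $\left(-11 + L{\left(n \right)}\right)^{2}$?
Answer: $36$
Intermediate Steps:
$n = 1$ ($n = 1^{2} = 1$)
$L{\left(F \right)} = 5$
$\left(-11 + L{\left(n \right)}\right)^{2} = \left(-11 + 5\right)^{2} = \left(-6\right)^{2} = 36$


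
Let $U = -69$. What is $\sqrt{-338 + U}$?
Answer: $i \sqrt{407} \approx 20.174 i$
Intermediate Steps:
$\sqrt{-338 + U} = \sqrt{-338 - 69} = \sqrt{-407} = i \sqrt{407}$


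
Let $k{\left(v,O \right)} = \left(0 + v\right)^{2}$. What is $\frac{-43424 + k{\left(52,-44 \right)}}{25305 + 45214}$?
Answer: $- \frac{40720}{70519} \approx -0.57743$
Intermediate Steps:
$k{\left(v,O \right)} = v^{2}$
$\frac{-43424 + k{\left(52,-44 \right)}}{25305 + 45214} = \frac{-43424 + 52^{2}}{25305 + 45214} = \frac{-43424 + 2704}{70519} = \left(-40720\right) \frac{1}{70519} = - \frac{40720}{70519}$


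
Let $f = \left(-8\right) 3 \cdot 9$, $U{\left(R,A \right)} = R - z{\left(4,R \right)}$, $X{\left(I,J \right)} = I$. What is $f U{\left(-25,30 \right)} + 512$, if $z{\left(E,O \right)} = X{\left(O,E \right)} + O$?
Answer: $-4888$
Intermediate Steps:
$z{\left(E,O \right)} = 2 O$ ($z{\left(E,O \right)} = O + O = 2 O$)
$U{\left(R,A \right)} = - R$ ($U{\left(R,A \right)} = R - 2 R = - R$)
$f = -216$ ($f = \left(-24\right) 9 = -216$)
$f U{\left(-25,30 \right)} + 512 = - 216 \left(\left(-1\right) \left(-25\right)\right) + 512 = \left(-216\right) 25 + 512 = -5400 + 512 = -4888$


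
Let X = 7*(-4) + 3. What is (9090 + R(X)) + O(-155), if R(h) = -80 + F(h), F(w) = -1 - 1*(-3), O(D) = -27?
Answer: 8985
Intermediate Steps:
F(w) = 2 (F(w) = -1 + 3 = 2)
X = -25 (X = -28 + 3 = -25)
R(h) = -78 (R(h) = -80 + 2 = -78)
(9090 + R(X)) + O(-155) = (9090 - 78) - 27 = 9012 - 27 = 8985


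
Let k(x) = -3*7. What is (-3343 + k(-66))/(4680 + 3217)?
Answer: -3364/7897 ≈ -0.42598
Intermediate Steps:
k(x) = -21
(-3343 + k(-66))/(4680 + 3217) = (-3343 - 21)/(4680 + 3217) = -3364/7897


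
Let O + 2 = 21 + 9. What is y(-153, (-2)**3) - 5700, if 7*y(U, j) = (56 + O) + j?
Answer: -39824/7 ≈ -5689.1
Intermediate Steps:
O = 28 (O = -2 + (21 + 9) = -2 + 30 = 28)
y(U, j) = 12 + j/7 (y(U, j) = ((56 + 28) + j)/7 = (84 + j)/7 = 12 + j/7)
y(-153, (-2)**3) - 5700 = (12 + (1/7)*(-2)**3) - 5700 = (12 + (1/7)*(-8)) - 5700 = (12 - 8/7) - 5700 = 76/7 - 5700 = -39824/7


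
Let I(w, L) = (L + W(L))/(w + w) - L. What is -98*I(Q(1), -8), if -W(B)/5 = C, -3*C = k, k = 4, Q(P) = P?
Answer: -2156/3 ≈ -718.67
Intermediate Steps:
C = -4/3 (C = -1/3*4 = -4/3 ≈ -1.3333)
W(B) = 20/3 (W(B) = -5*(-4/3) = 20/3)
I(w, L) = -L + (20/3 + L)/(2*w) (I(w, L) = (L + 20/3)/(w + w) - L = (20/3 + L)/((2*w)) - L = (20/3 + L)*(1/(2*w)) - L = (20/3 + L)/(2*w) - L = -L + (20/3 + L)/(2*w))
-98*I(Q(1), -8) = -98*(10/3 + (1/2)*(-8) - 1*(-8)*1)/1 = -98*(10/3 - 4 + 8) = -98*22/3 = -2156/3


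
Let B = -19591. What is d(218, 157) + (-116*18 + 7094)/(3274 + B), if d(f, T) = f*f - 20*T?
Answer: 724208722/16317 ≈ 44384.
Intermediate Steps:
d(f, T) = f² - 20*T
d(218, 157) + (-116*18 + 7094)/(3274 + B) = (218² - 20*157) + (-116*18 + 7094)/(3274 - 19591) = (47524 - 3140) + (-2088 + 7094)/(-16317) = 44384 + 5006*(-1/16317) = 44384 - 5006/16317 = 724208722/16317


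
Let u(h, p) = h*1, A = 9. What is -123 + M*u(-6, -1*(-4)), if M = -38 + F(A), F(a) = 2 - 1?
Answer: 99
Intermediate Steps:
F(a) = 1
u(h, p) = h
M = -37 (M = -38 + 1 = -37)
-123 + M*u(-6, -1*(-4)) = -123 - 37*(-6) = -123 + 222 = 99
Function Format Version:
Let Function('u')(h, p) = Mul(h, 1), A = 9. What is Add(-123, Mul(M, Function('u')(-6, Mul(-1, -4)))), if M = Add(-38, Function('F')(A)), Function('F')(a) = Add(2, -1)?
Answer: 99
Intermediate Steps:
Function('F')(a) = 1
Function('u')(h, p) = h
M = -37 (M = Add(-38, 1) = -37)
Add(-123, Mul(M, Function('u')(-6, Mul(-1, -4)))) = Add(-123, Mul(-37, -6)) = Add(-123, 222) = 99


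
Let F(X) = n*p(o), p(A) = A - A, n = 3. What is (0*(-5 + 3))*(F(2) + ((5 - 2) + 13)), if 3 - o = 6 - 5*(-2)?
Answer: 0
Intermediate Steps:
o = -13 (o = 3 - (6 - 5*(-2)) = 3 - (6 + 10) = 3 - 1*16 = 3 - 16 = -13)
p(A) = 0
F(X) = 0 (F(X) = 3*0 = 0)
(0*(-5 + 3))*(F(2) + ((5 - 2) + 13)) = (0*(-5 + 3))*(0 + ((5 - 2) + 13)) = (0*(-2))*(0 + (3 + 13)) = 0*(0 + 16) = 0*16 = 0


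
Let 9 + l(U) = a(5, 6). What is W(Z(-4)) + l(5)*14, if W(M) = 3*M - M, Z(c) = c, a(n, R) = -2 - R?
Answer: -246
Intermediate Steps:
l(U) = -17 (l(U) = -9 + (-2 - 1*6) = -9 + (-2 - 6) = -9 - 8 = -17)
W(M) = 2*M
W(Z(-4)) + l(5)*14 = 2*(-4) - 17*14 = -8 - 238 = -246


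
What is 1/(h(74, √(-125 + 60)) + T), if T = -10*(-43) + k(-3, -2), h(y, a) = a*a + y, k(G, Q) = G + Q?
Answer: 1/434 ≈ 0.0023041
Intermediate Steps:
h(y, a) = y + a² (h(y, a) = a² + y = y + a²)
T = 425 (T = -10*(-43) + (-3 - 2) = 430 - 5 = 425)
1/(h(74, √(-125 + 60)) + T) = 1/((74 + (√(-125 + 60))²) + 425) = 1/((74 + (√(-65))²) + 425) = 1/((74 + (I*√65)²) + 425) = 1/((74 - 65) + 425) = 1/(9 + 425) = 1/434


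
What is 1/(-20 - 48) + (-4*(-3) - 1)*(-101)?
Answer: -75549/68 ≈ -1111.0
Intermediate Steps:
1/(-20 - 48) + (-4*(-3) - 1)*(-101) = 1/(-68) + (12 - 1)*(-101) = -1/68 + 11*(-101) = -1/68 - 1111 = -75549/68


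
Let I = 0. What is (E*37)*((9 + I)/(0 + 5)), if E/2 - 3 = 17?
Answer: 2664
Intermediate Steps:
E = 40 (E = 6 + 2*17 = 6 + 34 = 40)
(E*37)*((9 + I)/(0 + 5)) = (40*37)*((9 + 0)/(0 + 5)) = 1480*(9/5) = 2664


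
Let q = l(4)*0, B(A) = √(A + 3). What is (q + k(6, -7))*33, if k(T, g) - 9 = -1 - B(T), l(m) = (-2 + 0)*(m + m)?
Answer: 165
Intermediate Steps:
l(m) = -4*m
B(A) = √(3 + A)
k(T, g) = 8 - √(3 + T) (k(T, g) = 9 + (-1 - √(3 + T)) = 8 - √(3 + T))
q = 0 (q = -4*4*0 = -16*0 = 0)
(q + k(6, -7))*33 = (0 + (8 - √(3 + 6)))*33 = (0 + (8 - √9))*33 = (0 + (8 - 1*3))*33 = (0 + (8 - 3))*33 = (0 + 5)*33 = 5*33 = 165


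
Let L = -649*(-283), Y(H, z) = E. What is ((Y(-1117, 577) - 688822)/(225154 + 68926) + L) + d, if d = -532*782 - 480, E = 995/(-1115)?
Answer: -3053913362717/13115968 ≈ -2.3284e+5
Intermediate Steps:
E = -199/223 (E = 995*(-1/1115) = -199/223 ≈ -0.89238)
Y(H, z) = -199/223
L = 183667
d = -416504 (d = -416024 - 480 = -416504)
((Y(-1117, 577) - 688822)/(225154 + 68926) + L) + d = ((-199/223 - 688822)/(225154 + 68926) + 183667) - 416504 = (-153607505/223/294080 + 183667) - 416504 = (-153607505/223*1/294080 + 183667) - 416504 = (-30721501/13115968 + 183667) - 416504 = 2408939773155/13115968 - 416504 = -3053913362717/13115968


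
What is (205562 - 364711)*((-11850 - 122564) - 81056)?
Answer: 34291835030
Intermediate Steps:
(205562 - 364711)*((-11850 - 122564) - 81056) = -159149*(-134414 - 81056) = -159149*(-215470) = 34291835030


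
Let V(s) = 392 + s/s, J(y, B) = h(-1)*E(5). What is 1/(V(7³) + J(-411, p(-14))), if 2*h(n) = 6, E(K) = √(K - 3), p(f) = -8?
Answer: 131/51477 - √2/51477 ≈ 0.0025174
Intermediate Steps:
E(K) = √(-3 + K)
h(n) = 3 (h(n) = (½)*6 = 3)
J(y, B) = 3*√2 (J(y, B) = 3*√(-3 + 5) = 3*√2)
V(s) = 393 (V(s) = 392 + 1 = 393)
1/(V(7³) + J(-411, p(-14))) = 1/(393 + 3*√2)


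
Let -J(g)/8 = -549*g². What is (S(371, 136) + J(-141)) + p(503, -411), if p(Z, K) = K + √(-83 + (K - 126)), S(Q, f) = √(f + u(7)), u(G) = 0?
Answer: 87316941 + 2*√34 + 2*I*√155 ≈ 8.7317e+7 + 24.9*I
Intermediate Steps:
J(g) = 4392*g² (J(g) = -(-4392)*g² = 4392*g²)
S(Q, f) = √f (S(Q, f) = √(f + 0) = √f)
p(Z, K) = K + √(-209 + K) (p(Z, K) = K + √(-83 + (-126 + K)) = K + √(-209 + K))
(S(371, 136) + J(-141)) + p(503, -411) = (√136 + 4392*(-141)²) + (-411 + √(-209 - 411)) = (2*√34 + 4392*19881) + (-411 + √(-620)) = (2*√34 + 87317352) + (-411 + 2*I*√155) = (87317352 + 2*√34) + (-411 + 2*I*√155) = 87316941 + 2*√34 + 2*I*√155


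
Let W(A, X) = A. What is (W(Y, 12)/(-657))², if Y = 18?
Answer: 4/5329 ≈ 0.00075061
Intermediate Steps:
(W(Y, 12)/(-657))² = (18/(-657))² = (18*(-1/657))² = (-2/73)² = 4/5329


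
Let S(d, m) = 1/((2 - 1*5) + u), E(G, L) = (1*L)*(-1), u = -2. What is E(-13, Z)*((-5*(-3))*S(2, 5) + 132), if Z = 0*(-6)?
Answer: 0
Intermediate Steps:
Z = 0
E(G, L) = -L (E(G, L) = L*(-1) = -L)
S(d, m) = -⅕ (S(d, m) = 1/((2 - 1*5) - 2) = 1/((2 - 5) - 2) = 1/(-3 - 2) = 1/(-5) = -⅕)
E(-13, Z)*((-5*(-3))*S(2, 5) + 132) = (-1*0)*(-5*(-3)*(-⅕) + 132) = 0*(15*(-⅕) + 132) = 0*(-3 + 132) = 0*129 = 0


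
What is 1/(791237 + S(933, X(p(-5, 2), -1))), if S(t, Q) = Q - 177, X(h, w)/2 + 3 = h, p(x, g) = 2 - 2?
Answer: 1/791054 ≈ 1.2641e-6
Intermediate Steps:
p(x, g) = 0
X(h, w) = -6 + 2*h
S(t, Q) = -177 + Q
1/(791237 + S(933, X(p(-5, 2), -1))) = 1/(791237 + (-177 + (-6 + 2*0))) = 1/(791237 + (-177 + (-6 + 0))) = 1/(791237 + (-177 - 6)) = 1/(791237 - 183) = 1/791054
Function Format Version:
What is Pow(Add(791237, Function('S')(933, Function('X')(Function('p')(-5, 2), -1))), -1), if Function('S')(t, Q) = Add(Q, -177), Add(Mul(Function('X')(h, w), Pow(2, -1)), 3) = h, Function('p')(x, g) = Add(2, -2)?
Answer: Rational(1, 791054) ≈ 1.2641e-6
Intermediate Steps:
Function('p')(x, g) = 0
Function('X')(h, w) = Add(-6, Mul(2, h))
Function('S')(t, Q) = Add(-177, Q)
Pow(Add(791237, Function('S')(933, Function('X')(Function('p')(-5, 2), -1))), -1) = Pow(Add(791237, Add(-177, Add(-6, Mul(2, 0)))), -1) = Pow(Add(791237, Add(-177, Add(-6, 0))), -1) = Pow(Add(791237, Add(-177, -6)), -1) = Pow(Add(791237, -183), -1) = Pow(791054, -1) = Rational(1, 791054)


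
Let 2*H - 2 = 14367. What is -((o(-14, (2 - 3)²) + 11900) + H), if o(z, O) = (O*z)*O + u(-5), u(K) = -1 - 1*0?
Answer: -38139/2 ≈ -19070.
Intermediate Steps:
H = 14369/2 (H = 1 + (½)*14367 = 1 + 14367/2 = 14369/2 ≈ 7184.5)
u(K) = -1 (u(K) = -1 + 0 = -1)
o(z, O) = -1 + z*O² (o(z, O) = (O*z)*O - 1 = z*O² - 1 = -1 + z*O²)
-((o(-14, (2 - 3)²) + 11900) + H) = -(((-1 - 14*(2 - 3)⁴) + 11900) + 14369/2) = -(((-1 - 14*((-1)²)²) + 11900) + 14369/2) = -(((-1 - 14*1²) + 11900) + 14369/2) = -(((-1 - 14*1) + 11900) + 14369/2) = -(((-1 - 14) + 11900) + 14369/2) = -((-15 + 11900) + 14369/2) = -(11885 + 14369/2) = -1*38139/2 = -38139/2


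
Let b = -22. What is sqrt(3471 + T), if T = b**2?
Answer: sqrt(3955) ≈ 62.889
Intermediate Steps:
T = 484 (T = (-22)**2 = 484)
sqrt(3471 + T) = sqrt(3471 + 484) = sqrt(3955)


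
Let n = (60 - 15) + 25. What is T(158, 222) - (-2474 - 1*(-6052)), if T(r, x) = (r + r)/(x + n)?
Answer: -261115/73 ≈ -3576.9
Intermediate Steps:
n = 70 (n = 45 + 25 = 70)
T(r, x) = 2*r/(70 + x) (T(r, x) = (r + r)/(x + 70) = (2*r)/(70 + x) = 2*r/(70 + x))
T(158, 222) - (-2474 - 1*(-6052)) = 2*158/(70 + 222) - (-2474 - 1*(-6052)) = 2*158/292 - (-2474 + 6052) = 2*158*(1/292) - 1*3578 = 79/73 - 3578 = -261115/73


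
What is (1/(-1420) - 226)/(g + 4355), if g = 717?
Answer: -320921/7202240 ≈ -0.044559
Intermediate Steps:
(1/(-1420) - 226)/(g + 4355) = (1/(-1420) - 226)/(717 + 4355) = (-1/1420 - 226)/5072 = -320921/1420*1/5072 = -320921/7202240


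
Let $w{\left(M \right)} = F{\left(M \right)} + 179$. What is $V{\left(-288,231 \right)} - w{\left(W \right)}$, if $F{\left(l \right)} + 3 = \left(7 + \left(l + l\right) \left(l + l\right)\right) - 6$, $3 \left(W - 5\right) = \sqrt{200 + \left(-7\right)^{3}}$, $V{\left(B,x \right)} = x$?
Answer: $\frac{158}{9} - \frac{40 i \sqrt{143}}{3} \approx 17.556 - 159.44 i$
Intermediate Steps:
$W = 5 + \frac{i \sqrt{143}}{3}$ ($W = 5 + \frac{\sqrt{200 + \left(-7\right)^{3}}}{3} = 5 + \frac{\sqrt{200 - 343}}{3} = 5 + \frac{\sqrt{-143}}{3} = 5 + \frac{i \sqrt{143}}{3} \approx 5.0 + 3.9861 i$)
$F{\left(l \right)} = -2 + 4 l^{2}$ ($F{\left(l \right)} = -3 + \left(\left(7 + \left(l + l\right) \left(l + l\right)\right) - 6\right) = -3 + \left(\left(7 + 2 l 2 l\right) - 6\right) = -3 + \left(\left(7 + 4 l^{2}\right) - 6\right) = -3 + \left(1 + 4 l^{2}\right) = -2 + 4 l^{2}$)
$w{\left(M \right)} = 177 + 4 M^{2}$ ($w{\left(M \right)} = \left(-2 + 4 M^{2}\right) + 179 = 177 + 4 M^{2}$)
$V{\left(-288,231 \right)} - w{\left(W \right)} = 231 - \left(177 + 4 \left(5 + \frac{i \sqrt{143}}{3}\right)^{2}\right) = 54 - 4 \left(5 + \frac{i \sqrt{143}}{3}\right)^{2}$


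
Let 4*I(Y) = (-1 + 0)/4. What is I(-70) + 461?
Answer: 7375/16 ≈ 460.94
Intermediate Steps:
I(Y) = -1/16 (I(Y) = ((-1 + 0)/4)/4 = (-1*1/4)/4 = (1/4)*(-1/4) = -1/16)
I(-70) + 461 = -1/16 + 461 = 7375/16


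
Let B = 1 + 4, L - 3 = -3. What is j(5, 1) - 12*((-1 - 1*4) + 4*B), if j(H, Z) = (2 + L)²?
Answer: -176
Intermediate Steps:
L = 0 (L = 3 - 3 = 0)
B = 5
j(H, Z) = 4 (j(H, Z) = (2 + 0)² = 2² = 4)
j(5, 1) - 12*((-1 - 1*4) + 4*B) = 4 - 12*((-1 - 1*4) + 4*5) = 4 - 12*((-1 - 4) + 20) = 4 - 12*(-5 + 20) = 4 - 12*15 = 4 - 180 = -176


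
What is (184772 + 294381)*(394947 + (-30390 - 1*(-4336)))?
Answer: 176756187629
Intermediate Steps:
(184772 + 294381)*(394947 + (-30390 - 1*(-4336))) = 479153*(394947 + (-30390 + 4336)) = 479153*(394947 - 26054) = 479153*368893 = 176756187629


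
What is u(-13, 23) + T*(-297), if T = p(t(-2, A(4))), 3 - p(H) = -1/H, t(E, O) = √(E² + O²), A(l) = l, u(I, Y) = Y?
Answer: -868 - 297*√5/10 ≈ -934.41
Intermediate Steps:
p(H) = 3 + 1/H (p(H) = 3 - (-1)/H = 3 + 1/H)
T = 3 + √5/10 (T = 3 + 1/(√((-2)² + 4²)) = 3 + 1/(√(4 + 16)) = 3 + 1/(√20) = 3 + 1/(2*√5) = 3 + √5/10 ≈ 3.2236)
u(-13, 23) + T*(-297) = 23 + (3 + √5/10)*(-297) = 23 + (-891 - 297*√5/10) = -868 - 297*√5/10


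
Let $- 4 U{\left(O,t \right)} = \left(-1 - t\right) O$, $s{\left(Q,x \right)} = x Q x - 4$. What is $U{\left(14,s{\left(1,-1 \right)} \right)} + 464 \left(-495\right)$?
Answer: $-229687$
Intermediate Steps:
$s{\left(Q,x \right)} = -4 + Q x^{2}$ ($s{\left(Q,x \right)} = Q x x - 4 = Q x^{2} - 4 = -4 + Q x^{2}$)
$U{\left(O,t \right)} = - \frac{O \left(-1 - t\right)}{4}$ ($U{\left(O,t \right)} = - \frac{\left(-1 - t\right) O}{4} = - \frac{O \left(-1 - t\right)}{4}$)
$U{\left(14,s{\left(1,-1 \right)} \right)} + 464 \left(-495\right) = \frac{1}{4} \cdot 14 \left(1 - \left(4 - \left(-1\right)^{2}\right)\right) + 464 \left(-495\right) = \frac{1}{4} \cdot 14 \left(1 + \left(-4 + 1 \cdot 1\right)\right) - 229680 = \frac{1}{4} \cdot 14 \left(1 + \left(-4 + 1\right)\right) - 229680 = \frac{1}{4} \cdot 14 \left(1 - 3\right) - 229680 = \frac{1}{4} \cdot 14 \left(-2\right) - 229680 = -7 - 229680 = -229687$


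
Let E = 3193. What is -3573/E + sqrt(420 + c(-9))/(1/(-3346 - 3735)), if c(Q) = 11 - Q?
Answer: -3573/3193 - 14162*sqrt(110) ≈ -1.4853e+5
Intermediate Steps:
-3573/E + sqrt(420 + c(-9))/(1/(-3346 - 3735)) = -3573/3193 + sqrt(420 + (11 - 1*(-9)))/(1/(-3346 - 3735)) = -3573*1/3193 + sqrt(420 + (11 + 9))/(1/(-7081)) = -3573/3193 + sqrt(420 + 20)/(-1/7081) = -3573/3193 + sqrt(440)*(-7081) = -3573/3193 + (2*sqrt(110))*(-7081) = -3573/3193 - 14162*sqrt(110)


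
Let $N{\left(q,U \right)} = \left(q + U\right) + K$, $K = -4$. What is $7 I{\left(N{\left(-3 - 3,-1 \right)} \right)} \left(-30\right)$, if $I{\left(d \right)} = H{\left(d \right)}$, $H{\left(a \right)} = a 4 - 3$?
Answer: $9870$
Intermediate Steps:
$H{\left(a \right)} = -3 + 4 a$ ($H{\left(a \right)} = 4 a - 3 = -3 + 4 a$)
$N{\left(q,U \right)} = -4 + U + q$ ($N{\left(q,U \right)} = \left(q + U\right) - 4 = \left(U + q\right) - 4 = -4 + U + q$)
$I{\left(d \right)} = -3 + 4 d$
$7 I{\left(N{\left(-3 - 3,-1 \right)} \right)} \left(-30\right) = 7 \left(-3 + 4 \left(-4 - 1 - 6\right)\right) \left(-30\right) = 7 \left(-3 + 4 \left(-11\right)\right) \left(-30\right) = 7 \left(-3 - 44\right) \left(-30\right) = 7 \left(\left(-47\right) \left(-30\right)\right) = 7 \cdot 1410 = 9870$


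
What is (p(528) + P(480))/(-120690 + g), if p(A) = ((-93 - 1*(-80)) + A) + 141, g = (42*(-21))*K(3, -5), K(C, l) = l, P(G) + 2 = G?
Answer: -63/6460 ≈ -0.0097523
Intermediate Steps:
P(G) = -2 + G
g = 4410 (g = (42*(-21))*(-5) = -882*(-5) = 4410)
p(A) = 128 + A (p(A) = ((-93 + 80) + A) + 141 = (-13 + A) + 141 = 128 + A)
(p(528) + P(480))/(-120690 + g) = ((128 + 528) + (-2 + 480))/(-120690 + 4410) = (656 + 478)/(-116280) = 1134*(-1/116280) = -63/6460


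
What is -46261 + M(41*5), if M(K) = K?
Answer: -46056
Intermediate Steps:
-46261 + M(41*5) = -46261 + 41*5 = -46261 + 205 = -46056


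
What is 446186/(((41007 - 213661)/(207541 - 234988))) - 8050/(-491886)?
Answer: 1505966781618628/21231521361 ≈ 70931.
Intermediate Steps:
446186/(((41007 - 213661)/(207541 - 234988))) - 8050/(-491886) = 446186/((-172654/(-27447))) - 8050*(-1/491886) = 446186/((-172654*(-1/27447))) + 4025/245943 = 446186/(172654/27447) + 4025/245943 = 446186*(27447/172654) + 4025/245943 = 6123233571/86327 + 4025/245943 = 1505966781618628/21231521361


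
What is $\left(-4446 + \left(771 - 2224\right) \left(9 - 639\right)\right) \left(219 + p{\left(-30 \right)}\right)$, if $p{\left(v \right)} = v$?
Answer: $172168416$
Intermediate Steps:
$\left(-4446 + \left(771 - 2224\right) \left(9 - 639\right)\right) \left(219 + p{\left(-30 \right)}\right) = \left(-4446 + \left(771 - 2224\right) \left(9 - 639\right)\right) \left(219 - 30\right) = \left(-4446 - -915390\right) 189 = \left(-4446 + 915390\right) 189 = 910944 \cdot 189 = 172168416$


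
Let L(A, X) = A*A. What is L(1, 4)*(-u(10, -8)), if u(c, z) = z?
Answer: 8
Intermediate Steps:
L(A, X) = A²
L(1, 4)*(-u(10, -8)) = 1²*(-1*(-8)) = 1*8 = 8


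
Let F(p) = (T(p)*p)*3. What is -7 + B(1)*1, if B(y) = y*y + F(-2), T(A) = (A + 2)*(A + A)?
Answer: -6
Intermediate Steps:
T(A) = 2*A*(2 + A) (T(A) = (2 + A)*(2*A) = 2*A*(2 + A))
F(p) = 6*p²*(2 + p) (F(p) = ((2*p*(2 + p))*p)*3 = (2*p²*(2 + p))*3 = 6*p²*(2 + p))
B(y) = y² (B(y) = y*y + 6*(-2)²*(2 - 2) = y² + 6*4*0 = y² + 0 = y²)
-7 + B(1)*1 = -7 + 1²*1 = -7 + 1*1 = -7 + 1 = -6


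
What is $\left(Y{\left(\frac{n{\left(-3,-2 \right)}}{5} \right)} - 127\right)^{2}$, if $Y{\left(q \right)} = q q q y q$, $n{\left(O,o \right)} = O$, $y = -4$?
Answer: $\frac{6351930601}{390625} \approx 16261.0$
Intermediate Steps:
$Y{\left(q \right)} = - 4 q^{4}$ ($Y{\left(q \right)} = q q q \left(-4\right) q = q^{2} q \left(-4\right) q = q^{3} \left(-4\right) q = - 4 q^{3} q = - 4 q^{4}$)
$\left(Y{\left(\frac{n{\left(-3,-2 \right)}}{5} \right)} - 127\right)^{2} = \left(- 4 \left(- \frac{3}{5}\right)^{4} - 127\right)^{2} = \left(\left(-4\right) \frac{81}{625} - 127\right)^{2} = \left(- \frac{324}{625} - 127\right)^{2} = \left(- \frac{79699}{625}\right)^{2} = \frac{6351930601}{390625}$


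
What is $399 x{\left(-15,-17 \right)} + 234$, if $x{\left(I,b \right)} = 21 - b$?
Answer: $15396$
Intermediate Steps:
$399 x{\left(-15,-17 \right)} + 234 = 399 \left(21 - -17\right) + 234 = 399 \left(21 + 17\right) + 234 = 399 \cdot 38 + 234 = 15162 + 234 = 15396$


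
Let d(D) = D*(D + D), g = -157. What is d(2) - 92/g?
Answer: 1348/157 ≈ 8.5860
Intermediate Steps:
d(D) = 2*D**2 (d(D) = D*(2*D) = 2*D**2)
d(2) - 92/g = 2*2**2 - 92/(-157) = 2*4 - 1/157*(-92) = 8 + 92/157 = 1348/157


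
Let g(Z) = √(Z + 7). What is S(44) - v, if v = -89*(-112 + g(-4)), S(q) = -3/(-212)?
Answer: -2113213/212 + 89*√3 ≈ -9813.8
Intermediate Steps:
S(q) = 3/212 (S(q) = -3*(-1/212) = 3/212)
g(Z) = √(7 + Z)
v = 9968 - 89*√3 (v = -89*(-112 + √(7 - 4)) = -89*(-112 + √3) = 9968 - 89*√3 ≈ 9813.8)
S(44) - v = 3/212 - (9968 - 89*√3) = 3/212 + (-9968 + 89*√3) = -2113213/212 + 89*√3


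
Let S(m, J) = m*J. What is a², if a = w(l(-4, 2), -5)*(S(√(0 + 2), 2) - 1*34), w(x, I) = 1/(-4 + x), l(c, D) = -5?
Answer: 388/27 - 136*√2/81 ≈ 11.996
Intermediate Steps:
S(m, J) = J*m
a = 34/9 - 2*√2/9 (a = (2*√(0 + 2) - 1*34)/(-4 - 5) = (2*√2 - 34)/(-9) = -(-34 + 2*√2)/9 = 34/9 - 2*√2/9 ≈ 3.4635)
a² = (34/9 - 2*√2/9)²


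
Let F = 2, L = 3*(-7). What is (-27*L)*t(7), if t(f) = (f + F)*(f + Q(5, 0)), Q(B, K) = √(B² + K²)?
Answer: 61236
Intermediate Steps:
L = -21
t(f) = (2 + f)*(5 + f) (t(f) = (f + 2)*(f + √(5² + 0²)) = (2 + f)*(f + √(25 + 0)) = (2 + f)*(f + √25) = (2 + f)*(f + 5) = (2 + f)*(5 + f))
(-27*L)*t(7) = (-27*(-21))*(10 + 7² + 7*7) = 567*(10 + 49 + 49) = 567*108 = 61236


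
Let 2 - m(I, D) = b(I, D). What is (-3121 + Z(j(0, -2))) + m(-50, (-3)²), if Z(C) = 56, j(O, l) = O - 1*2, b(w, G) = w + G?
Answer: -3022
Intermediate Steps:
b(w, G) = G + w
m(I, D) = 2 - D - I (m(I, D) = 2 - (D + I) = 2 + (-D - I) = 2 - D - I)
j(O, l) = -2 + O (j(O, l) = O - 2 = -2 + O)
(-3121 + Z(j(0, -2))) + m(-50, (-3)²) = (-3121 + 56) + (2 - 1*(-3)² - 1*(-50)) = -3065 + (2 - 1*9 + 50) = -3065 + (2 - 9 + 50) = -3065 + 43 = -3022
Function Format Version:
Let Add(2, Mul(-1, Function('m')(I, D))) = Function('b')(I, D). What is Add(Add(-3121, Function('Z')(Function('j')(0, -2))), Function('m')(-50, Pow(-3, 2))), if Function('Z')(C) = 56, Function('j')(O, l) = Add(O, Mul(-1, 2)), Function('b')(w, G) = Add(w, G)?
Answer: -3022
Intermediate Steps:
Function('b')(w, G) = Add(G, w)
Function('m')(I, D) = Add(2, Mul(-1, D), Mul(-1, I)) (Function('m')(I, D) = Add(2, Mul(-1, Add(D, I))) = Add(2, Add(Mul(-1, D), Mul(-1, I))) = Add(2, Mul(-1, D), Mul(-1, I)))
Function('j')(O, l) = Add(-2, O) (Function('j')(O, l) = Add(O, -2) = Add(-2, O))
Add(Add(-3121, Function('Z')(Function('j')(0, -2))), Function('m')(-50, Pow(-3, 2))) = Add(Add(-3121, 56), Add(2, Mul(-1, Pow(-3, 2)), Mul(-1, -50))) = Add(-3065, Add(2, Mul(-1, 9), 50)) = Add(-3065, Add(2, -9, 50)) = Add(-3065, 43) = -3022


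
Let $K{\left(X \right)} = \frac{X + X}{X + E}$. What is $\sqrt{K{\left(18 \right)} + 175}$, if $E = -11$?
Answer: $\frac{\sqrt{8827}}{7} \approx 13.422$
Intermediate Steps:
$K{\left(X \right)} = \frac{2 X}{-11 + X}$ ($K{\left(X \right)} = \frac{X + X}{X - 11} = \frac{2 X}{-11 + X}$)
$\sqrt{K{\left(18 \right)} + 175} = \sqrt{2 \cdot 18 \frac{1}{-11 + 18} + 175} = \sqrt{2 \cdot 18 \cdot \frac{1}{7} + 175} = \sqrt{\frac{36}{7} + 175} = \sqrt{\frac{1261}{7}} = \frac{\sqrt{8827}}{7}$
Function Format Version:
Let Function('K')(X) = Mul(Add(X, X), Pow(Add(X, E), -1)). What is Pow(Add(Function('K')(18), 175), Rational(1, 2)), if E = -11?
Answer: Mul(Rational(1, 7), Pow(8827, Rational(1, 2))) ≈ 13.422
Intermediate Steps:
Function('K')(X) = Mul(2, X, Pow(Add(-11, X), -1)) (Function('K')(X) = Mul(Add(X, X), Pow(Add(X, -11), -1)) = Mul(Mul(2, X), Pow(Add(-11, X), -1)) = Mul(2, X, Pow(Add(-11, X), -1)))
Pow(Add(Function('K')(18), 175), Rational(1, 2)) = Pow(Add(Mul(2, 18, Pow(Add(-11, 18), -1)), 175), Rational(1, 2)) = Pow(Add(Mul(2, 18, Pow(7, -1)), 175), Rational(1, 2)) = Pow(Add(Mul(2, 18, Rational(1, 7)), 175), Rational(1, 2)) = Pow(Add(Rational(36, 7), 175), Rational(1, 2)) = Pow(Rational(1261, 7), Rational(1, 2)) = Mul(Rational(1, 7), Pow(8827, Rational(1, 2)))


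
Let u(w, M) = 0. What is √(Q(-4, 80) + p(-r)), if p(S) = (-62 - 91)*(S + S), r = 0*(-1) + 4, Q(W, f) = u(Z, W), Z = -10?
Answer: 6*√34 ≈ 34.986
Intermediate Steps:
Q(W, f) = 0
r = 4 (r = 0 + 4 = 4)
p(S) = -306*S
√(Q(-4, 80) + p(-r)) = √(0 - (-306)*4) = √(0 - 306*(-4)) = √(0 + 1224) = √1224 = 6*√34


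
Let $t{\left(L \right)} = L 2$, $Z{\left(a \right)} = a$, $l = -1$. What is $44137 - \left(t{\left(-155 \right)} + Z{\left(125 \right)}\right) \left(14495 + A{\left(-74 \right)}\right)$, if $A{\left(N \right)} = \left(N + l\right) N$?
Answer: $3752462$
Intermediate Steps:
$t{\left(L \right)} = 2 L$
$A{\left(N \right)} = N \left(-1 + N\right)$ ($A{\left(N \right)} = \left(N - 1\right) N = \left(-1 + N\right) N = N \left(-1 + N\right)$)
$44137 - \left(t{\left(-155 \right)} + Z{\left(125 \right)}\right) \left(14495 + A{\left(-74 \right)}\right) = 44137 - \left(2 \left(-155\right) + 125\right) \left(14495 - 74 \left(-1 - 74\right)\right) = 44137 - \left(-310 + 125\right) \left(14495 - -5550\right) = 44137 - - 185 \left(14495 + 5550\right) = 44137 - \left(-185\right) 20045 = 44137 - -3708325 = 44137 + 3708325 = 3752462$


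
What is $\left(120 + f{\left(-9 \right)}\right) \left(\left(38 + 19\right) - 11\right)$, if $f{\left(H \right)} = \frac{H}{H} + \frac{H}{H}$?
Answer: $5612$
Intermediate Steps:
$f{\left(H \right)} = 2$ ($f{\left(H \right)} = 1 + 1 = 2$)
$\left(120 + f{\left(-9 \right)}\right) \left(\left(38 + 19\right) - 11\right) = \left(120 + 2\right) \left(\left(38 + 19\right) - 11\right) = 122 \left(57 - 11\right) = 122 \cdot 46 = 5612$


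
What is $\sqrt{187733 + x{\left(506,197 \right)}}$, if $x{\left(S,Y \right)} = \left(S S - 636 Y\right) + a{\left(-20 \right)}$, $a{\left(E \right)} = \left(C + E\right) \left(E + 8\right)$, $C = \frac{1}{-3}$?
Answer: $\sqrt{318721} \approx 564.55$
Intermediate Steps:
$C = - \frac{1}{3} \approx -0.33333$
$a{\left(E \right)} = \left(8 + E\right) \left(- \frac{1}{3} + E\right)$ ($a{\left(E \right)} = \left(- \frac{1}{3} + E\right) \left(E + 8\right) = \left(- \frac{1}{3} + E\right) \left(8 + E\right) = \left(8 + E\right) \left(- \frac{1}{3} + E\right)$)
$x{\left(S,Y \right)} = 244 + S^{2} - 636 Y$ ($x{\left(S,Y \right)} = \left(S S - 636 Y\right) + \left(- \frac{8}{3} + \left(-20\right)^{2} + \frac{23}{3} \left(-20\right)\right) = \left(S^{2} - 636 Y\right) - -244 = \left(S^{2} - 636 Y\right) + 244 = 244 + S^{2} - 636 Y$)
$\sqrt{187733 + x{\left(506,197 \right)}} = \sqrt{187733 + \left(244 + 506^{2} - 125292\right)} = \sqrt{187733 + \left(244 + 256036 - 125292\right)} = \sqrt{187733 + 130988} = \sqrt{318721}$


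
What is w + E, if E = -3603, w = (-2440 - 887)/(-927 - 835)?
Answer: -6345159/1762 ≈ -3601.1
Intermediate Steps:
w = 3327/1762 (w = -3327/(-1762) = -3327*(-1/1762) = 3327/1762 ≈ 1.8882)
w + E = 3327/1762 - 3603 = -6345159/1762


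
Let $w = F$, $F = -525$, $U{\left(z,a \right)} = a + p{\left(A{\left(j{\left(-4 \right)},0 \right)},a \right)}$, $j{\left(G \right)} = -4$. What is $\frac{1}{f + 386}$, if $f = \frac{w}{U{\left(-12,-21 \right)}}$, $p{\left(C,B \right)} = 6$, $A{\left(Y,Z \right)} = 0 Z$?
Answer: $\frac{1}{421} \approx 0.0023753$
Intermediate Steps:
$A{\left(Y,Z \right)} = 0$
$U{\left(z,a \right)} = 6 + a$ ($U{\left(z,a \right)} = a + 6 = 6 + a$)
$w = -525$
$f = 35$ ($f = - \frac{525}{6 - 21} = - \frac{525}{-15} = \left(-525\right) \left(- \frac{1}{15}\right) = 35$)
$\frac{1}{f + 386} = \frac{1}{35 + 386} = \frac{1}{421}$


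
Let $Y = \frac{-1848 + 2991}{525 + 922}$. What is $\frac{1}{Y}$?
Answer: $\frac{1447}{1143} \approx 1.266$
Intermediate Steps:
$Y = \frac{1143}{1447} \approx 0.78991$
$\frac{1}{Y} = \frac{1}{\frac{1143}{1447}} = \frac{1447}{1143}$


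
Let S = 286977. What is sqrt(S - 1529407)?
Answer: I*sqrt(1242430) ≈ 1114.6*I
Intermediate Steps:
sqrt(S - 1529407) = sqrt(286977 - 1529407) = sqrt(-1242430) = I*sqrt(1242430)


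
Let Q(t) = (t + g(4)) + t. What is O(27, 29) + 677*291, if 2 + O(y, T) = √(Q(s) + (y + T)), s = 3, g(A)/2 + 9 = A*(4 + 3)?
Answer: 197015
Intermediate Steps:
g(A) = -18 + 14*A (g(A) = -18 + 2*(A*(4 + 3)) = -18 + 2*(A*7) = -18 + 2*(7*A) = -18 + 14*A)
Q(t) = 38 + 2*t (Q(t) = (t + (-18 + 14*4)) + t = (t + (-18 + 56)) + t = (t + 38) + t = (38 + t) + t = 38 + 2*t)
O(y, T) = -2 + √(44 + T + y) (O(y, T) = -2 + √((38 + 2*3) + (y + T)) = -2 + √((38 + 6) + (T + y)) = -2 + √(44 + (T + y)) = -2 + √(44 + T + y))
O(27, 29) + 677*291 = (-2 + √(44 + 29 + 27)) + 677*291 = (-2 + √100) + 197007 = (-2 + 10) + 197007 = 8 + 197007 = 197015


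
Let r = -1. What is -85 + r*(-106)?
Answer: 21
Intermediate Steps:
-85 + r*(-106) = -85 - 1*(-106) = -85 + 106 = 21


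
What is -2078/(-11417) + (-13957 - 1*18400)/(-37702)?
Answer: 63966375/61491962 ≈ 1.0402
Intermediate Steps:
-2078/(-11417) + (-13957 - 1*18400)/(-37702) = -2078*(-1/11417) + (-13957 - 18400)*(-1/37702) = 2078/11417 - 32357*(-1/37702) = 2078/11417 + 32357/37702 = 63966375/61491962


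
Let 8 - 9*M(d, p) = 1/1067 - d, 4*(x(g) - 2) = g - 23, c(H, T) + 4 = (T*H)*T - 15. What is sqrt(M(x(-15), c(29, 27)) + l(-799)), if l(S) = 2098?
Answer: sqrt(85990069902)/6402 ≈ 45.805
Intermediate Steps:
c(H, T) = -19 + H*T**2 (c(H, T) = -4 + ((T*H)*T - 15) = -4 + ((H*T)*T - 15) = -4 + (H*T**2 - 15) = -4 + (-15 + H*T**2) = -19 + H*T**2)
x(g) = -15/4 + g/4 (x(g) = 2 + (g - 23)/4 = 2 + (-23 + g)/4 = 2 + (-23/4 + g/4) = -15/4 + g/4)
M(d, p) = 2845/3201 + d/9 (M(d, p) = 8/9 - (1/1067 - d)/9 = 8/9 + (-1/9603 + d/9) = 2845/3201 + d/9)
sqrt(M(x(-15), c(29, 27)) + l(-799)) = sqrt((2845/3201 + (-15/4 + (1/4)*(-15))/9) + 2098) = sqrt((2845/3201 + (-15/4 - 15/4)/9) + 2098) = sqrt((2845/3201 + (1/9)*(-15/2)) + 2098) = sqrt((2845/3201 - 5/6) + 2098) = sqrt(355/6402 + 2098) = sqrt(13431751/6402) = sqrt(85990069902)/6402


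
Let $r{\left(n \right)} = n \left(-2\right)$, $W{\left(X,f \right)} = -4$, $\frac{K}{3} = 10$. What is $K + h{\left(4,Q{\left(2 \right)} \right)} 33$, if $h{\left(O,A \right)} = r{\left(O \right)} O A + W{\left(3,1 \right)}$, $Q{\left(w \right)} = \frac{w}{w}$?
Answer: $-1158$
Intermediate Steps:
$K = 30$ ($K = 3 \cdot 10 = 30$)
$Q{\left(w \right)} = 1$
$r{\left(n \right)} = - 2 n$
$h{\left(O,A \right)} = -4 - 2 A O^{2}$ ($h{\left(O,A \right)} = - 2 O O A - 4 = - 2 O^{2} A - 4 = - 2 A O^{2} - 4 = -4 - 2 A O^{2}$)
$K + h{\left(4,Q{\left(2 \right)} \right)} 33 = 30 + \left(-4 - 2 \cdot 4^{2}\right) 33 = 30 + \left(-4 - 2 \cdot 16\right) 33 = 30 + \left(-4 - 32\right) 33 = 30 - 1188 = -1158$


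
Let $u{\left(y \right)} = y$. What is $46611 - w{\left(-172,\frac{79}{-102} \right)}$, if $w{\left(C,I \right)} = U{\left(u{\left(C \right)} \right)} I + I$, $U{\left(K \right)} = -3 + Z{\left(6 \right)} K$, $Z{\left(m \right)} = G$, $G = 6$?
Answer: $\frac{2336318}{51} \approx 45810.0$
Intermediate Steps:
$Z{\left(m \right)} = 6$
$U{\left(K \right)} = -3 + 6 K$
$w{\left(C,I \right)} = I + I \left(-3 + 6 C\right)$ ($w{\left(C,I \right)} = \left(-3 + 6 C\right) I + I = I \left(-3 + 6 C\right) + I = I + I \left(-3 + 6 C\right)$)
$46611 - w{\left(-172,\frac{79}{-102} \right)} = 46611 - 2 \frac{79}{-102} \left(-1 + 3 \left(-172\right)\right) = 46611 - 2 \cdot 79 \left(- \frac{1}{102}\right) \left(-1 - 516\right) = 46611 - 2 \left(- \frac{79}{102}\right) \left(-517\right) = 46611 - \frac{40843}{51} = \frac{2336318}{51}$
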